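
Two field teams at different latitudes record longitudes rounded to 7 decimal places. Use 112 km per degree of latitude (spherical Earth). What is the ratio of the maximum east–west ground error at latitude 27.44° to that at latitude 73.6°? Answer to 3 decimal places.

Rounding to 7 decimal places leaves the longitude within ±5e-08° of the true value.
Error at 27.44° = 5e-08° × 112000 × cos 27.44° ≈ 0.0056 × 0.8875 = 0.00497 m.
Error at 73.6° = 5e-08° × 112000 × cos 73.6° ≈ 0.0056 × 0.2823 = 0.0015811 m.
The ratio reduces to cos 27.44° / cos 73.6° = 0.8875/0.2823 ≈ 3.1433.

3.143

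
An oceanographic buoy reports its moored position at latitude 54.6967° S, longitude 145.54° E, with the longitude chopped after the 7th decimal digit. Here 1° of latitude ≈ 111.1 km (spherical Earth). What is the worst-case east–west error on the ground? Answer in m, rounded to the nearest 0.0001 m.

Truncating at 7 decimal places can drop up to a full unit in the last place, so the longitude may be off by as much as 1e-07°.
Parallels shrink by cos φ, so at 54.6967° a degree of longitude is 111100 × 0.5779 ≈ 64205.2 m.
Maximum E–W displacement: 1e-07 × 64205.2 = 0.00642052 m.

0.0064 m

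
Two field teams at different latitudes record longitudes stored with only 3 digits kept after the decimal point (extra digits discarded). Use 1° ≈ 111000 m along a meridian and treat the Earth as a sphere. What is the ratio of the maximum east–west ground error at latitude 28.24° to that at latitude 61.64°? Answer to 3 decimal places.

Truncating at 3 decimal places can drop up to a full unit in the last place, so the longitude may be off by as much as 0.001°.
Error at 28.24° = 0.001° × 111000 × cos 28.24° ≈ 111 × 0.8810 = 97.788 m.
At 61.64°: 0.001° × 111000 × cos 61.64° = 0.001 × 111000 × 0.4750 ≈ 52.726 m.
The ratio reduces to cos 28.24° / cos 61.64° = 0.8810/0.4750 ≈ 1.8546.

1.855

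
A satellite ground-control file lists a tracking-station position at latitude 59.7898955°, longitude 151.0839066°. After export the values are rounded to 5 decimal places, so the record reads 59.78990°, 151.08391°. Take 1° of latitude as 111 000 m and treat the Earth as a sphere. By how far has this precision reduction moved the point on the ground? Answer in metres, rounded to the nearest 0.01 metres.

Δlat = 59.7898955 − 59.78990 = -0.0000045°; Δlon = 151.0839066 − 151.08391 = -0.0000034°.
N–S: -0.0000045° × 111000 m/° = -0.4995 m.
E–W at 59.7899°: -0.0000034° × 111000 × cos 59.7899° = -0.0000034 × 111000 × 0.5032 ≈ -0.189897 m.
Combined displacement = (0.4995² + 0.189897²)^½ ≈ 0.534379 m.

0.53 metres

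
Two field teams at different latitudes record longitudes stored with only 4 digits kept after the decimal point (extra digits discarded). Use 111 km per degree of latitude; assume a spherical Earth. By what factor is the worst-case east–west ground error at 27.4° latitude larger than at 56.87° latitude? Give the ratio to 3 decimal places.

1.624

Truncating at 4 decimal places can drop up to a full unit in the last place, so the longitude may be off by as much as 0.0001°.
Error at 27.4° = 0.0001° × 111000 × cos 27.4° ≈ 11.1 × 0.8878 = 9.8548 m.
At 56.87°: 0.0001° × 111000 × cos 56.87° = 0.0001 × 111000 × 0.5465 ≈ 6.0666 m.
The ratio reduces to cos 27.4° / cos 56.87° = 0.8878/0.5465 ≈ 1.6244.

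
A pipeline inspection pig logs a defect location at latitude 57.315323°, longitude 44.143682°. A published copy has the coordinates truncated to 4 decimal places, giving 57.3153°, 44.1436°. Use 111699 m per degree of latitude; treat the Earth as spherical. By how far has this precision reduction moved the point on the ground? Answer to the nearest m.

6 m

The latitude changed by +0.000023° and the longitude by +0.000082°.
N–S: 0.000023° × 111699 m/° = 2.56908 m.
E–W at 57.3153°: 0.000082° × 111699 × cos 57.3153° = 0.000082 × 111699 × 0.5400 ≈ 4.94617 m.
Distance: √(2.56908² + 4.94617²) ≈ 5.57358 m.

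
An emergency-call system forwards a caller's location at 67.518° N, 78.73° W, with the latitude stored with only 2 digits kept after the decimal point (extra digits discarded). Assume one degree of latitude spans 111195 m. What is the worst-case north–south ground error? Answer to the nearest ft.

Truncating at 2 decimal places can drop up to a full unit in the last place, so the latitude may be off by as much as 0.01°.
So the N–S error is at most 0.01 × 111195 = 1111.95 m.
Converting: 1111.95 m × 3.2808 ft/m ≈ 3648.1 ft.

3648 ft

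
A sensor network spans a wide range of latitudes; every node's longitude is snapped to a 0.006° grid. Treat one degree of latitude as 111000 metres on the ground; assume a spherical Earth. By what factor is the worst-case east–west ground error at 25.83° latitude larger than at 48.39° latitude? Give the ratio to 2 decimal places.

With a 0.006° grid the true value lies within half a step, ±0.006°/2 = ±0.003°, of the stored one.
At 25.83°: 0.003° × 111000 × cos 25.83° = 0.003 × 111000 × 0.9001 ≈ 299.73 m.
At 48.39°: 0.003° × 111000 × cos 48.39° = 0.003 × 111000 × 0.6641 ≈ 221.13 m.
Ratio: 299.73 / 221.13 = cos 25.83° / cos 48.39° ≈ 1.3554.

1.36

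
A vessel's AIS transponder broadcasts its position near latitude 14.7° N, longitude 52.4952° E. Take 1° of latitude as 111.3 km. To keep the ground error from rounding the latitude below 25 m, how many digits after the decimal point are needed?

One degree of latitude covers 111300 m.
Rounding to N decimal places gives at most 0.5 × 10⁻ᴺ degrees of error, i.e. 0.5 × 10⁻ᴺ × 111300 m.
Need 0.5 × 111300 × 10⁻ᴺ ≤ 25 → 10⁻ᴺ ≤ 4.492e-04, so N ≥ 3.35.
N = 3 would give 55.6 m (too coarse); N = 4 gives 5.57 m ≤ 25 m.

4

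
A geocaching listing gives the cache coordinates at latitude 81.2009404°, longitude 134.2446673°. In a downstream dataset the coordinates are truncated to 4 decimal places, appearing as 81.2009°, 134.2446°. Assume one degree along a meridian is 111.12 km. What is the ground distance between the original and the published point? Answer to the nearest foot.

15 feet

The latitude changed by +0.0000404° and the longitude by +0.0000673°.
N–S: 0.0000404° × 111120 m/° = 4.48925 m.
E–W at 81.2009°: 0.0000673° × 111120 × cos 81.2009° = 0.0000673 × 111120 × 0.1530 ≈ 1.14397 m.
Combined displacement = (4.48925² + 1.14397²)^½ ≈ 4.63271 m.
Converting: 4.63271 m × 3.2808 ft/m ≈ 15.199 ft.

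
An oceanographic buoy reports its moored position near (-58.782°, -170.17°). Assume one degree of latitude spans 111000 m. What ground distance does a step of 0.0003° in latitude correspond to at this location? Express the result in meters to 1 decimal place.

33.3 meters

Along a meridian 0.0003° is 0.0003 × 111000 = 33.3 m.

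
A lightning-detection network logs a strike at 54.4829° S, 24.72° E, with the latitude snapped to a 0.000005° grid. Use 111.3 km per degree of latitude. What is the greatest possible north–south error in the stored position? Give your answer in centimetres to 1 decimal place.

27.8 centimetres

With a 0.000005° grid the true value lies within half a step, ±0.000005°/2 = ±2.5e-06°, of the stored one.
Along the meridian that is 2.5e-06° × 111300 m/° = 0.27825 m.
That is 0.27825 m = 27.825 cm.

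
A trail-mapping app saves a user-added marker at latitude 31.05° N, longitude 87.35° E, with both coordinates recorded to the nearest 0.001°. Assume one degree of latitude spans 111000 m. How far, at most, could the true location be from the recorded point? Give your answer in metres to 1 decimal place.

Rounding to 3 decimal places leaves each coordinate within ±0.0005° of the true value.
N–S: 0.0005° × 111000 m/° = 55.5 m.
Longitude error → 0.0005 × 111000 × cos 31.05° = 0.0005 × 111000 × 0.8567 ≈ 47.5478 m.
The two errors are perpendicular, so the maximum displacement is √(55.5² + 47.5478²) ≈ 73.0825 m.

73.1 metres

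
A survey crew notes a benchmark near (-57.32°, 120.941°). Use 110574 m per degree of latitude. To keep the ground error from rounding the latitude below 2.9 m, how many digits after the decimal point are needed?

One degree of latitude covers 110574 m.
Rounding to N decimal places gives at most 0.5 × 10⁻ᴺ degrees of error, i.e. 0.5 × 10⁻ᴺ × 110574 m.
Setting 55287 × 10⁻ᴺ ≤ 2.9 gives 10ᴺ ≥ 1.906e+04, i.e. N ≥ 4.28.
So 5 decimal places suffice (0.553 m); 4 would allow up to 5.53 m.

5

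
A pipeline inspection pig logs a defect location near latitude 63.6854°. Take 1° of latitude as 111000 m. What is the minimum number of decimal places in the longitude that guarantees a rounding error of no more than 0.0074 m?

7

At 63.6854° one degree of longitude covers 111000 × cos 63.6854° ≈ 111000 × 0.4433 ≈ 49206.3 m.
Rounding to N decimal places gives at most 0.5 × 10⁻ᴺ degrees of error, i.e. 0.5 × 10⁻ᴺ × 49206.3 m.
Setting 24603.1 × 10⁻ᴺ ≤ 0.0074 gives 10ᴺ ≥ 3.325e+06, i.e. N ≥ 6.52.
N = 6 would give 0.0246 m (too coarse); N = 7 gives 0.00246 m ≤ 0.0074 m.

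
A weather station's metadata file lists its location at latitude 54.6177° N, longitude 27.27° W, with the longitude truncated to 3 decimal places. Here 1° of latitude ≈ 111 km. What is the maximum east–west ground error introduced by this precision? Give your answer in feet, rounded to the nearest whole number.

Truncating at 3 decimal places can drop up to a full unit in the last place, so the longitude may be off by as much as 0.001°.
One degree of longitude at 54.6177° is 111000 × cos 54.6177° ≈ 111000 × 0.5790 = 64272.3 m.
East–west error: 0.001° × 64272.3 m/° ≈ 64.2723 m.
Converting: 64.2723 m × 3.2808 ft/m ≈ 210.87 ft.

211 feet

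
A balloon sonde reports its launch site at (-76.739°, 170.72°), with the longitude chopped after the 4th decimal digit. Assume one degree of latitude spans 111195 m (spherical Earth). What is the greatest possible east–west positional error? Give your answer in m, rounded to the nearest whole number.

Truncating at 4 decimal places can drop up to a full unit in the last place, so the longitude may be off by as much as 0.0001°.
At latitude 76.739° a degree of longitude spans 111195 m × cos 76.739° = 111195 × 0.2294 ≈ 25506.7 m.
Maximum E–W displacement: 0.0001 × 25506.7 = 2.55067 m.

3 m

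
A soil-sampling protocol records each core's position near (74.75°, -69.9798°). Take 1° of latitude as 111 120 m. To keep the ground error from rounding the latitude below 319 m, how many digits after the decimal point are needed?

3 decimal places

One degree of latitude covers 111120 m.
With N decimal places the half-ulp bound is 0.5·10⁻ᴺ°, or 0.5·10⁻ᴺ × 111120 m on the ground.
Setting 55560 × 10⁻ᴺ ≤ 319 gives 10ᴺ ≥ 174.2, i.e. N ≥ 2.24.
At 2 places the error can reach 556 m, but 3 places keeps it to 55.6 m.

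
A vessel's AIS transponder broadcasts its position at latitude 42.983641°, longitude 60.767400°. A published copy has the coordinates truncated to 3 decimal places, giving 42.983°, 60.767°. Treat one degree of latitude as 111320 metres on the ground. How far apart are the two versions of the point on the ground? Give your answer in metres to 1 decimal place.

78.4 metres

The latitude changed by +0.000641° and the longitude by +0.000400°.
N–S: 0.000641° × 111320 m/° = 71.3561 m.
East–west at this latitude: 0.000400° × 111320 × cos 42.983° ≈ 0.000400 × 81436.8 = 32.5747 m.
Combined displacement = (71.3561² + 32.5747²)^½ ≈ 78.4398 m.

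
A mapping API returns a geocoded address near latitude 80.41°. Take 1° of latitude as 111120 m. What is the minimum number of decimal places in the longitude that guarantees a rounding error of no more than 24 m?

At 80.41° one degree of longitude covers 111120 × cos 80.41° ≈ 111120 × 0.1666 ≈ 18512.2 m.
N decimal places → at most half a unit in the last place, 0.5 × 10⁻ᴺ° = 18512.2/2 × 10⁻ᴺ m.
Setting 9256.11 × 10⁻ᴺ ≤ 24 gives 10ᴺ ≥ 385.7, i.e. N ≥ 2.59.
So 3 decimal places suffice (9.26 m); 2 would allow up to 92.6 m.

3 decimal places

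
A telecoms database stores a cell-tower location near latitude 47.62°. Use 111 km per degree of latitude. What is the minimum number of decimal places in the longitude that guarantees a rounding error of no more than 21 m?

4 decimal places

At 47.62° one degree of longitude covers 111000 × cos 47.62° ≈ 111000 × 0.6740 ≈ 74818.9 m.
N decimal places → at most half a unit in the last place, 0.5 × 10⁻ᴺ° = 74818.9/2 × 10⁻ᴺ m.
Need 0.5 × 74818.9 × 10⁻ᴺ ≤ 21 → 10⁻ᴺ ≤ 5.614e-04, so N ≥ 3.25.
N = 3 would give 37.4 m (too coarse); N = 4 gives 3.74 m ≤ 21 m.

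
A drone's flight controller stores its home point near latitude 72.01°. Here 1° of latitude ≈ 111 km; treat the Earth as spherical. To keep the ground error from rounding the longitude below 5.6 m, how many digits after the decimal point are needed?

At 72.01° one degree of longitude covers 111000 × cos 72.01° ≈ 111000 × 0.3089 ≈ 34282.5 m.
N decimal places → at most half a unit in the last place, 0.5 × 10⁻ᴺ° = 34282.5/2 × 10⁻ᴺ m.
Need 0.5 × 34282.5 × 10⁻ᴺ ≤ 5.6 → 10⁻ᴺ ≤ 3.267e-04, so N ≥ 3.49.
N = 3 would give 17.1 m (too coarse); N = 4 gives 1.71 m ≤ 5.6 m.

4 decimal places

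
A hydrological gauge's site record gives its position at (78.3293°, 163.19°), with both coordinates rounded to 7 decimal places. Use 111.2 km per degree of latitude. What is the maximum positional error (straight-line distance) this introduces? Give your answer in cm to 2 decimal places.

Rounding to 7 decimal places leaves each coordinate within ±5e-08° of the true value.
N–S: 5e-08° × 111200 m/° = 0.00556 m.
E–W at 78.3293°: 5e-08° × 111200 × cos 78.3293° = 5e-08 × 111200 × 0.2023 ≈ 0.00112471 m.
Worst case both components are at the extreme and orthogonal: √(0.00556² + 0.00112471²) ≈ 0.00567262 m.
That is 0.00567262 m = 0.56726 cm.

0.57 cm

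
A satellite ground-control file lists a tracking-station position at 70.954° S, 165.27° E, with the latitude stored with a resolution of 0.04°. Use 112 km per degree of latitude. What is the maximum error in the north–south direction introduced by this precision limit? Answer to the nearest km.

With a 0.04° grid the true value lies within half a step, ±0.04°/2 = ±0.02°, of the stored one.
Along the meridian that is 0.02° × 112000 m/° = 2240 m.
That is 2240 m = 2.24 km.

2 km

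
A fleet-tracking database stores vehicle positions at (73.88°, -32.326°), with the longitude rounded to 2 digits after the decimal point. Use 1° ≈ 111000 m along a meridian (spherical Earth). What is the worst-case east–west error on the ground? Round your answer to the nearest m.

154 m

Rounding to 2 decimal places leaves the longitude within ±0.005° of the true value.
Parallels shrink by cos φ, so at 73.88° a degree of longitude is 111000 × 0.2777 ≈ 30819.2 m.
Maximum E–W displacement: 0.005 × 30819.2 = 154.096 m.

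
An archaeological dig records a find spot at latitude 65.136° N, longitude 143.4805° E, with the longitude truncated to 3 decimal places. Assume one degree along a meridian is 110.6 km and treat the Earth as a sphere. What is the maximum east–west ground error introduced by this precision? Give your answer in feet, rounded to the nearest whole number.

153 feet

Truncating at 3 decimal places can drop up to a full unit in the last place, so the longitude may be off by as much as 0.001°.
At latitude 65.136° a degree of longitude spans 110600 m × cos 65.136° = 110600 × 0.4205 ≈ 46503.5 m.
East–west error: 0.001° × 46503.5 m/° ≈ 46.5035 m.
In feet: 46.5035 m ÷ 0.3048 ≈ 152.57 ft.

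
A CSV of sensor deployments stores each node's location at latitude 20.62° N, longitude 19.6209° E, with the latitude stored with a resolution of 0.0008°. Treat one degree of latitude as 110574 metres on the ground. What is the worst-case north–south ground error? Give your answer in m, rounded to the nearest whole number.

With a 0.0008° grid the true value lies within half a step, ±0.0008°/2 = ±0.0004°, of the stored one.
So the N–S error is at most 0.0004 × 110574 = 44.2296 m.

44 m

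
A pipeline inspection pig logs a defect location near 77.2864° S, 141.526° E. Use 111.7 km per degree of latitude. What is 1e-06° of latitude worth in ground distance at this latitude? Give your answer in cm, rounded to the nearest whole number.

Along a meridian 1e-06° is 1e-06 × 111700 = 0.1117 m.
That is 0.1117 m = 11.17 cm.

11 cm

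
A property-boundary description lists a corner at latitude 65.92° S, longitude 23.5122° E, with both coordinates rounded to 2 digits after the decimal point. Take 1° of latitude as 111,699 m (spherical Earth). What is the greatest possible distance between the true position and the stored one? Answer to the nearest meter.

Rounding to 2 decimal places leaves each coordinate within ±0.005° of the true value.
N–S: 0.005° × 111699 m/° = 558.495 m.
E–W at 65.92°: 0.005° × 111699 × cos 65.92° = 0.005 × 111699 × 0.4080 ≈ 227.873 m.
Worst case both components are at the extreme and orthogonal: √(558.495² + 227.873²) ≈ 603.194 m.

603 meters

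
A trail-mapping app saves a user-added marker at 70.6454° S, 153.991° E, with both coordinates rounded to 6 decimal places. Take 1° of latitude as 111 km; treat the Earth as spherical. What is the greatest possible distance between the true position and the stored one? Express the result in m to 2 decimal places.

0.06 m

Rounding to 6 decimal places leaves each coordinate within ±5e-07° of the true value.
N–S: 5e-07° × 111000 m/° = 0.0555 m.
East–west component at 70.6454°: 5e-07° × 111000 × cos 70.6454° ≈ 5e-07 × 36786.9 ≈ 0.0183935 m.
The two errors are perpendicular, so the maximum displacement is √(0.0555² + 0.0183935²) ≈ 0.0584685 m.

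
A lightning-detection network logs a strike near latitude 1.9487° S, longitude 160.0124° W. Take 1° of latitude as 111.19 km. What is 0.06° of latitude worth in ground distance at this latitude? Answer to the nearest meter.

6671 meters

0.06° × 111190 m/° = 6671.4 m.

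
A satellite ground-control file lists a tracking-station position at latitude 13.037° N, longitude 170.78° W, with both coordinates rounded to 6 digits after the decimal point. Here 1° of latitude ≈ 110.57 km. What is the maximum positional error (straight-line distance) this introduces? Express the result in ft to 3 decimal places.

0.253 ft

Rounding to 6 decimal places leaves each coordinate within ±5e-07° of the true value.
Latitude error → 5e-07 × 110570 = 0.055285 m along the meridian.
Longitude error → 5e-07 × 110570 × cos 13.037° = 5e-07 × 110570 × 0.9742 ≈ 0.05386 m.
Combining orthogonally: (0.055285² + 0.05386²)^½ ≈ 0.0771838 m.
In feet: 0.0771838 m ÷ 0.3048 ≈ 0.25323 ft.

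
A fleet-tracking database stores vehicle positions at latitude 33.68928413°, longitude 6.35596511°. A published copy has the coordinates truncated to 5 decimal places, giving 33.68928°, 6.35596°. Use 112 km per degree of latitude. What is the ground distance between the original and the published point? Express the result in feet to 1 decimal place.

Δlat = 33.68928413 − 33.68928 = +0.00000413°; Δlon = 6.35596511 − 6.35596 = +0.00000511°.
North–south shift: 0.00000413 × 112000 = 0.46256 m.
E–W at 33.6893°: 0.00000511° × 112000 × cos 33.6893° = 0.00000511 × 112000 × 0.8321 ≈ 0.476203 m.
Hypotenuse of the two orthogonal shifts: √(0.46256² + 0.476203²) = 0.663876 m.
In feet: 0.663876 m ÷ 0.3048 ≈ 2.1781 ft.

2.2 feet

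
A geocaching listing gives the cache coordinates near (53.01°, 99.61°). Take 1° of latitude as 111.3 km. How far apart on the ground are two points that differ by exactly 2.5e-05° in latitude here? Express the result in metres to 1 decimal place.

2.8 metres

Along a meridian 2.5e-05° is 2.5e-05 × 111300 = 2.7825 m.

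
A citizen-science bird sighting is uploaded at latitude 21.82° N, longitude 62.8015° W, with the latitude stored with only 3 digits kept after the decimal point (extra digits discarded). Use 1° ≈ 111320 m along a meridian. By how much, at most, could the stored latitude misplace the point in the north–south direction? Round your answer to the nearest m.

Truncating at 3 decimal places can drop up to a full unit in the last place, so the latitude may be off by as much as 0.001°.
Along the meridian that is 0.001° × 111320 m/° = 111.32 m.

111 m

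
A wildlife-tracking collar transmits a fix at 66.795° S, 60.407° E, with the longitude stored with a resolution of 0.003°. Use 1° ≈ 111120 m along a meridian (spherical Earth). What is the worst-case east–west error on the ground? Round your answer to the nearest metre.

66 metres

With a 0.003° grid the true value lies within half a step, ±0.003°/2 = ±0.0015°, of the stored one.
At latitude 66.795° a degree of longitude spans 111120 m × cos 66.795° = 111120 × 0.3940 ≈ 43783.7 m.
Maximum E–W displacement: 0.0015 × 43783.7 = 65.6756 m.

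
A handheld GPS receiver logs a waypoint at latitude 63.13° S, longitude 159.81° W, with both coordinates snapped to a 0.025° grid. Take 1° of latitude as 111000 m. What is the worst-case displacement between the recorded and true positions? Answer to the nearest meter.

With a 0.025° grid the true value lies within half a step, ±0.025°/2 = ±0.0125°, of the stored one.
N–S: 0.0125° × 111000 m/° = 1387.5 m.
East–west component at 63.13°: 0.0125° × 111000 × cos 63.13° ≈ 0.0125 × 50168.4 ≈ 627.105 m.
Combining orthogonally: (1387.5² + 627.105²)^½ ≈ 1522.63 m.

1523 meters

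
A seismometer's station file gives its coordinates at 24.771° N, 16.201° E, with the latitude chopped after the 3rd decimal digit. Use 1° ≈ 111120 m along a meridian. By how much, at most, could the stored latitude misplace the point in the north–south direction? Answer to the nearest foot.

Truncating at 3 decimal places can drop up to a full unit in the last place, so the latitude may be off by as much as 0.001°.
So the N–S error is at most 0.001 × 111120 = 111.12 m.
In feet: 111.12 m ÷ 0.3048 ≈ 364.57 ft.

365 feet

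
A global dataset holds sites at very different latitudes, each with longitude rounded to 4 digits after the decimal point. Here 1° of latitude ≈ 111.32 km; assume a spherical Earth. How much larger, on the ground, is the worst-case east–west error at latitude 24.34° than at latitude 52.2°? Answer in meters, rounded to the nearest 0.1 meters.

1.7 meters

Rounding to 4 decimal places leaves the longitude within ±5e-05° of the true value.
At 24.34°: 5e-05° × 111320 × cos 24.34° = 5e-05 × 111320 × 0.9111 ≈ 5.0713 m.
At 52.2°: 5e-05° × 111320 × cos 52.2° = 5e-05 × 111320 × 0.6129 ≈ 3.4114 m.
So the lower-latitude error exceeds the higher by 5.0713 − 3.4114 = 1.6598 m.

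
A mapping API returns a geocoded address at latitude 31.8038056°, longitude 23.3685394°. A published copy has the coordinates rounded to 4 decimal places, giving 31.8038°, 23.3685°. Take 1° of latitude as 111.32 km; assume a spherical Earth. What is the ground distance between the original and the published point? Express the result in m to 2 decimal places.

The latitude changed by +0.0000056° and the longitude by +0.0000394°.
N–S: 0.0000056° × 111320 m/° = 0.623392 m.
E–W at 31.8038°: 0.0000394° × 111320 × cos 31.8038° = 0.0000394 × 111320 × 0.8499 ≈ 3.72748 m.
Distance: √(0.623392² + 3.72748²) ≈ 3.77925 m.

3.78 m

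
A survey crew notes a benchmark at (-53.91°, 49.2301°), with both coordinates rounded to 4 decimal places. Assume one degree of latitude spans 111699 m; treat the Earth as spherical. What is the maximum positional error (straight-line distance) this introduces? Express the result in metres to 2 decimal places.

6.48 metres

Rounding to 4 decimal places leaves each coordinate within ±5e-05° of the true value.
N–S: 5e-05° × 111699 m/° = 5.58495 m.
East–west component at 53.91°: 5e-05° × 111699 × cos 53.91° ≈ 5e-05 × 65796.9 ≈ 3.28984 m.
The two errors are perpendicular, so the maximum displacement is √(5.58495² + 3.28984²) ≈ 6.48188 m.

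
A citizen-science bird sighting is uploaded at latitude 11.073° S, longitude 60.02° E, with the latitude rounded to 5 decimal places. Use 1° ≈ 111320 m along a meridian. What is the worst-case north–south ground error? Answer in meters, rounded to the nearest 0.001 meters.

Rounding to 5 decimal places leaves the latitude within ±5e-06° of the true value.
So the N–S error is at most 5e-06 × 111320 = 0.5566 m.

0.557 meters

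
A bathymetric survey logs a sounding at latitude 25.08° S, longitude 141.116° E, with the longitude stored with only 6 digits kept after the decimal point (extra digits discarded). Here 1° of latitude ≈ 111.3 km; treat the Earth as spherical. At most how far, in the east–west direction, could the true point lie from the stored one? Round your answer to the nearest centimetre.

Truncating at 6 decimal places can drop up to a full unit in the last place, so the longitude may be off by as much as 1e-06°.
At latitude 25.08° a degree of longitude spans 111300 m × cos 25.08° = 111300 × 0.9057 ≈ 100806 m.
So at most 1e-06° × 100806 ≈ 0.100806 m east–west.
That is 0.100806 m = 10.081 cm.

10 centimetres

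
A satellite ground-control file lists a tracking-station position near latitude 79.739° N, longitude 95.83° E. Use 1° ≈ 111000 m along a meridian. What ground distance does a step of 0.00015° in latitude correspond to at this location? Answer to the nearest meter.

17 meters

Along a meridian 0.00015° is 0.00015 × 111000 = 16.65 m.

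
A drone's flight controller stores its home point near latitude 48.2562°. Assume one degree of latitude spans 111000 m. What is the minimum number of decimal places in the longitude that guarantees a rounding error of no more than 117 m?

At 48.2562° one degree of longitude covers 111000 × cos 48.2562° ≈ 111000 × 0.6658 ≈ 73903.9 m.
N decimal places → at most half a unit in the last place, 0.5 × 10⁻ᴺ° = 73903.9/2 × 10⁻ᴺ m.
Need 0.5 × 73903.9 × 10⁻ᴺ ≤ 117 → 10⁻ᴺ ≤ 3.166e-03, so N ≥ 2.50.
N = 2 would give 370 m (too coarse); N = 3 gives 37 m ≤ 117 m.

3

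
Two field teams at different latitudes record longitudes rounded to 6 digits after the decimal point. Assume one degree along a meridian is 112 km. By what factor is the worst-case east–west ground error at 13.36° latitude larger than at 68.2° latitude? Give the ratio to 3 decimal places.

Rounding to 6 decimal places leaves the longitude within ±5e-07° of the true value.
Error at 13.36° = 5e-07° × 112000 × cos 13.36° ≈ 0.056 × 0.9729 = 0.054484 m.
At 68.2°: 5e-07° × 112000 × cos 68.2° = 5e-07 × 112000 × 0.3714 ≈ 0.020797 m.
Ratio: 0.054484 / 0.020797 = cos 13.36° / cos 68.2° ≈ 2.6199.

2.620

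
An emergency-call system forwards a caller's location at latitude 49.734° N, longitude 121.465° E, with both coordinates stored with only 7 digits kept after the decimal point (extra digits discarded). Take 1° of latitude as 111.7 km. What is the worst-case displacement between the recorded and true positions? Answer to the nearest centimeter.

1 centimeters

Truncating at 7 decimal places can drop up to a full unit in the last place, so each coordinate may be off by as much as 1e-07°.
Latitude error → 1e-07 × 111700 = 0.01117 m along the meridian.
E–W at 49.734°: 1e-07° × 111700 × cos 49.734° = 1e-07 × 111700 × 0.6463 ≈ 0.00721959 m.
Combining orthogonally: (0.01117² + 0.00721959²)^½ ≈ 0.0133 m.
That is 0.0133 m = 1.33 cm.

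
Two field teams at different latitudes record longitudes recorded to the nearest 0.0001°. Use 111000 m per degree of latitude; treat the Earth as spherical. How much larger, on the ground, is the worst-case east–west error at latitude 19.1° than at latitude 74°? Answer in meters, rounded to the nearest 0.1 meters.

3.7 meters

Rounding to 4 decimal places leaves the longitude within ±5e-05° of the true value.
Error at 19.1° = 5e-05° × 111000 × cos 19.1° ≈ 5.55 × 0.9449 = 5.2445 m.
Error at 74° = 5e-05° × 111000 × cos 74° ≈ 5.55 × 0.2756 = 1.5298 m.
Difference: 5.2445 − 1.5298 = 3.7147 m.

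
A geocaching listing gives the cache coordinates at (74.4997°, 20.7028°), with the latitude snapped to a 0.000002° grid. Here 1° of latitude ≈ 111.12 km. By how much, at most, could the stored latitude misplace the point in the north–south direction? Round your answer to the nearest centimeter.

With a 0.000002° grid the true value lies within half a step, ±0.000002°/2 = ±1e-06°, of the stored one.
North–south distance: 1e-06° × 111120 m/° = 0.11112 m.
That is 0.11112 m = 11.112 cm.

11 centimeters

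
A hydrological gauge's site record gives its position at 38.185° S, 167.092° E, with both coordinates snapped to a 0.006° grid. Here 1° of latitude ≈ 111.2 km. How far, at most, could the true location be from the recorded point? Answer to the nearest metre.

With a 0.006° grid the true value lies within half a step, ±0.006°/2 = ±0.003°, of the stored one.
North–south component: 0.003° × 111200 = 333.6 m.
Longitude error → 0.003 × 111200 × cos 38.185° = 0.003 × 111200 × 0.7860 ≈ 262.216 m.
The two errors are perpendicular, so the maximum displacement is √(333.6² + 262.216²) ≈ 424.318 m.

424 metres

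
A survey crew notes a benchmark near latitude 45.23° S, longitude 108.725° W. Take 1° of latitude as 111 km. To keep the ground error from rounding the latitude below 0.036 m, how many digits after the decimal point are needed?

One degree of latitude covers 111000 m.
Rounding to N decimal places gives at most 0.5 × 10⁻ᴺ degrees of error, i.e. 0.5 × 10⁻ᴺ × 111000 m.
Need 0.5 × 111000 × 10⁻ᴺ ≤ 0.036 → 10⁻ᴺ ≤ 6.486e-07, so N ≥ 6.19.
N = 6 would give 0.0555 m (too coarse); N = 7 gives 0.00555 m ≤ 0.036 m.

7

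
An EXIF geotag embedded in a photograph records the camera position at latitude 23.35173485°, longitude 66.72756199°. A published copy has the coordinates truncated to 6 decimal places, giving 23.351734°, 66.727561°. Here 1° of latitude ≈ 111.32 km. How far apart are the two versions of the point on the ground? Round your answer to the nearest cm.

Δlat = 23.35173485 − 23.351734 = +0.00000085°; Δlon = 66.72756199 − 66.727561 = +0.00000099°.
N–S: 0.00000085° × 111320 m/° = 0.094622 m.
E–W at 23.3517°: 0.00000099° × 111320 × cos 23.3517° = 0.00000099 × 111320 × 0.9181 ≈ 0.10118 m.
Combined displacement = (0.094622² + 0.10118²)^½ ≈ 0.13853 m.
That is 0.13853 m = 13.853 cm.

14 cm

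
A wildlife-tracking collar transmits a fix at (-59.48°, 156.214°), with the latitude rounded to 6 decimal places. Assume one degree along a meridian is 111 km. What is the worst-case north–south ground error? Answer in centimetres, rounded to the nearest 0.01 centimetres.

5.55 centimetres

Rounding to 6 decimal places leaves the latitude within ±5e-07° of the true value.
North–south distance: 5e-07° × 111000 m/° = 0.0555 m.
That is 0.0555 m = 5.55 cm.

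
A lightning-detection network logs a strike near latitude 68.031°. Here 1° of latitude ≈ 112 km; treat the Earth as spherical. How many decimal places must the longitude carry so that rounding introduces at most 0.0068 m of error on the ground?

7 decimal places

At 68.031° one degree of longitude covers 112000 × cos 68.031° ≈ 112000 × 0.3741 ≈ 41899.7 m.
With N decimal places the half-ulp bound is 0.5·10⁻ᴺ°, or 0.5·10⁻ᴺ × 41899.7 m on the ground.
Need 0.5 × 41899.7 × 10⁻ᴺ ≤ 0.0068 → 10⁻ᴺ ≤ 3.246e-07, so N ≥ 6.49.
So 7 decimal places suffice (0.00209 m); 6 would allow up to 0.0209 m.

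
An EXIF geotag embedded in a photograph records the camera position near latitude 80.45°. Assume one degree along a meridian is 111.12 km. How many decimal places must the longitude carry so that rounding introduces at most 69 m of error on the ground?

At 80.45° one degree of longitude covers 111120 × cos 80.45° ≈ 111120 × 0.1659 ≈ 18435.7 m.
N decimal places → at most half a unit in the last place, 0.5 × 10⁻ᴺ° = 18435.7/2 × 10⁻ᴺ m.
Setting 9217.86 × 10⁻ᴺ ≤ 69 gives 10ᴺ ≥ 133.6, i.e. N ≥ 2.13.
So 3 decimal places suffice (9.22 m); 2 would allow up to 92.2 m.

3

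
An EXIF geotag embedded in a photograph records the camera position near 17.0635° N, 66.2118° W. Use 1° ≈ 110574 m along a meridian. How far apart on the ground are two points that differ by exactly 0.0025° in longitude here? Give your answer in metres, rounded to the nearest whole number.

At 17.0635° a degree of longitude is 110574 × cos 17.0635° ≈ 105707 m, so 0.0025° corresponds to 264.266 m.

264 metres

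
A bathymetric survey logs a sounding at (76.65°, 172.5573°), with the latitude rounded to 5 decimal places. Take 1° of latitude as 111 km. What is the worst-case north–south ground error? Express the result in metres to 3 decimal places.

0.555 metres

Rounding to 5 decimal places leaves the latitude within ±5e-06° of the true value.
North–south distance: 5e-06° × 111000 m/° = 0.555 m.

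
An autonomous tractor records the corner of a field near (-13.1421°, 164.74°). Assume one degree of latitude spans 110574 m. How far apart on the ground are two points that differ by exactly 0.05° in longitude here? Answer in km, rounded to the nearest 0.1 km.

At 13.1421° a degree of longitude is 110574 × cos 13.1421° ≈ 107678 m, so 0.05° corresponds to 5383.9 m.
That is 5383.9 m = 5.3839 km.

5.4 km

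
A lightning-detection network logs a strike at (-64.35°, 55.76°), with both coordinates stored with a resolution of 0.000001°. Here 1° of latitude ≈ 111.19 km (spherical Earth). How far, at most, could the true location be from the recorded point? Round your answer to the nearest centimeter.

6 centimeters

With a 0.000001° grid the true value lies within half a step, ±0.000001°/2 = ±5e-07°, of the stored one.
Latitude error → 5e-07 × 111190 = 0.055595 m along the meridian.
East–west component at 64.35°: 5e-07° × 111190 × cos 64.35° ≈ 5e-07 × 48131.1 ≈ 0.0240656 m.
The two errors are perpendicular, so the maximum displacement is √(0.055595² + 0.0240656²) ≈ 0.0605802 m.
That is 0.0605802 m = 6.058 cm.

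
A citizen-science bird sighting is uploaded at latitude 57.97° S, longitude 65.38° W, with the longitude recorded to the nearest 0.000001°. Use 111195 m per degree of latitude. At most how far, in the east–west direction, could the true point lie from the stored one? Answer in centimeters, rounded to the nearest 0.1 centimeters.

Rounding to 6 decimal places leaves the longitude within ±5e-07° of the true value.
At latitude 57.97° a degree of longitude spans 111195 m × cos 57.97° = 111195 × 0.5304 ≈ 58973.7 m.
So at most 5e-07° × 58973.7 ≈ 0.0294869 m east–west.
That is 0.0294869 m = 2.9487 cm.

2.9 centimeters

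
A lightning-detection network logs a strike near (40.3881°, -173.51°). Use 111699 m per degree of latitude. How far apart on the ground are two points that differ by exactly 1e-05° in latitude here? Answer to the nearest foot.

1e-05° × 111699 m/° = 1.11699 m.
Converting: 1.11699 m × 3.2808 ft/m ≈ 3.6647 ft.

4 feet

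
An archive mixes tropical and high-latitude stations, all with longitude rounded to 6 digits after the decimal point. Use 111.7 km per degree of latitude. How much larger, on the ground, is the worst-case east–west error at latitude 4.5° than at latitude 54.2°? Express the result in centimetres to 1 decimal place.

2.3 centimetres

Rounding to 6 decimal places leaves the longitude within ±5e-07° of the true value.
Error at 4.5° = 5e-07° × 111700 × cos 4.5° ≈ 0.05585 × 0.9969 = 0.055678 m.
Error at 54.2° = 5e-07° × 111700 × cos 54.2° ≈ 0.05585 × 0.5850 = 0.03267 m.
Difference: 0.055678 − 0.03267 = 0.023008 m.
That is 0.0230079 m = 2.3008 cm.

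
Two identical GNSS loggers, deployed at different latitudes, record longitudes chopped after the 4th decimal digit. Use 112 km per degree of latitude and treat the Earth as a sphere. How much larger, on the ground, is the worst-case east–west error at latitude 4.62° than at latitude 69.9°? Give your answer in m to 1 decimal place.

Truncating at 4 decimal places can drop up to a full unit in the last place, so the longitude may be off by as much as 0.0001°.
Error at 4.62° = 0.0001° × 112000 × cos 4.62° ≈ 11.2 × 0.9968 = 11.164 m.
At 69.9°: 0.0001° × 112000 × cos 69.9° = 0.0001 × 112000 × 0.3437 ≈ 3.849 m.
So the lower-latitude error exceeds the higher by 11.164 − 3.849 = 7.3146 m.

7.3 m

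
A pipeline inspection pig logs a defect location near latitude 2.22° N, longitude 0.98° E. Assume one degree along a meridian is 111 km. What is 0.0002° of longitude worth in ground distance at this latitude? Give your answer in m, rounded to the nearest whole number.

0.0002° of longitude at 2.22° is 0.0002 × 111000 × cos 2.22° ≈ 0.0002 × 110917 = 22.1833 m.

22 m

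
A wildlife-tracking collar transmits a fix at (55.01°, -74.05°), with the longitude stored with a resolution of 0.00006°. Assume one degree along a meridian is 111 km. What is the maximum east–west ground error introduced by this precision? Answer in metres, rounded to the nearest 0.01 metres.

With a 0.00006° grid the true value lies within half a step, ±0.00006°/2 = ±3e-05°, of the stored one.
One degree of longitude at 55.01° is 111000 × cos 55.01° ≈ 111000 × 0.5734 = 63651.1 m.
So at most 3e-05° × 63651.1 ≈ 1.90953 m east–west.

1.91 metres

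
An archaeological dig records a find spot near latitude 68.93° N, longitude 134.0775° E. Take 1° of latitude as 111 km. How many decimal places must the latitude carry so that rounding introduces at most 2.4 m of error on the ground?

One degree of latitude covers 111000 m.
N decimal places → at most half a unit in the last place, 0.5 × 10⁻ᴺ° = 111000/2 × 10⁻ᴺ m.
Setting 55500 × 10⁻ᴺ ≤ 2.4 gives 10ᴺ ≥ 2.312e+04, i.e. N ≥ 4.36.
N = 4 would give 5.55 m (too coarse); N = 5 gives 0.555 m ≤ 2.4 m.

5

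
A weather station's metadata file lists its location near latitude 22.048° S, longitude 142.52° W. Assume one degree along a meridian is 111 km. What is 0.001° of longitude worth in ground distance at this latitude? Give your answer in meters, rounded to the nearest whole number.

0.001° of longitude at 22.048° is 0.001 × 111000 × cos 22.048° ≈ 0.001 × 102883 = 102.883 m.

103 meters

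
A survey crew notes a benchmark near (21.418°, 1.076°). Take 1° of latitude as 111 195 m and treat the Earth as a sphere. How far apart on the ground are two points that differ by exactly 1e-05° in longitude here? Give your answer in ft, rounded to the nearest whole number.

3 ft

At 21.418° a degree of longitude is 111195 × cos 21.418° ≈ 103516 m, so 1e-05° corresponds to 1.03516 m.
In feet: 1.03516 m ÷ 0.3048 ≈ 3.3962 ft.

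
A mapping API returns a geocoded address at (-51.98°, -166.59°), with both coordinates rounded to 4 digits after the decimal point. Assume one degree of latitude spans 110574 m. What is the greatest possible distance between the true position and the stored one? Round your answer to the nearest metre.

Rounding to 4 decimal places leaves each coordinate within ±5e-05° of the true value.
Latitude error → 5e-05 × 110574 = 5.5287 m along the meridian.
E–W at 51.98°: 5e-05° × 110574 × cos 51.98° = 5e-05 × 110574 × 0.6159 ≈ 3.40533 m.
The two errors are perpendicular, so the maximum displacement is √(5.5287² + 3.40533²) ≈ 6.49329 m.

6 metres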